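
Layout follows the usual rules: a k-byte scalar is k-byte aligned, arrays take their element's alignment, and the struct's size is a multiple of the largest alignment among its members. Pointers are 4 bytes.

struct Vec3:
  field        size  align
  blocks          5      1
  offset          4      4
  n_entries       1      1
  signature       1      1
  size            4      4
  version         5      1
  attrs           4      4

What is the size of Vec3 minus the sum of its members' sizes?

8

@0: blocks [5B, align 1] → 5
+3 pad (align 4)
@8: offset [4B, align 4] → 12
@12: n_entries [1B, align 1] → 13
@13: signature [1B, align 1] → 14
+2 pad (align 4)
@16: size [4B, align 4] → 20
@20: version [5B, align 1] → 25
+3 pad (align 4)
@28: attrs [4B, align 4] → 32
size 32, align 4
data bytes 24, size 32 → padding 8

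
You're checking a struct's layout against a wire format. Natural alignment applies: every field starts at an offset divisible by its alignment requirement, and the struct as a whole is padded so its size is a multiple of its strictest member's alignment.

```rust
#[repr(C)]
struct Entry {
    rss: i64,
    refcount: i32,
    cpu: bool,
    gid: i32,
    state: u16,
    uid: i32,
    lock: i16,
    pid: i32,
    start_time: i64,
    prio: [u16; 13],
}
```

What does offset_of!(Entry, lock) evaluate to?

rss at 0 (size 8, align 8) → ends 8
refcount at 8 (size 4, align 4) → ends 12
cpu at 12 (size 1, align 1) → ends 13
pad 3 to align 4 for gid
gid at 16 (size 4, align 4) → ends 20
state at 20 (size 2, align 2) → ends 22
pad 2 to align 4 for uid
uid at 24 (size 4, align 4) → ends 28
lock at 28 (size 2, align 2) → ends 30

28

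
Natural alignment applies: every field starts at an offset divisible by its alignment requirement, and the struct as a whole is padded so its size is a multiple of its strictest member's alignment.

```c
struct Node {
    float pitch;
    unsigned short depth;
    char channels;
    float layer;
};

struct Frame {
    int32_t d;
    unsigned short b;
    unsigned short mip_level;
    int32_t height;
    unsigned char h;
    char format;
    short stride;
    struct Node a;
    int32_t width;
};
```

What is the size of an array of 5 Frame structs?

160

Node: @0: pitch [4B, align 4] → 4; @4: depth [2B, align 2] → 6; @6: channels [1B, align 1] → 7; +1 pad (align 4); @8: layer [4B, align 4] → 12; size 12, align 4
@0: d [4B, align 4] → 4
@4: b [2B, align 2] → 6
@6: mip_level [2B, align 2] → 8
@8: height [4B, align 4] → 12
@12: h [1B, align 1] → 13
@13: format [1B, align 1] → 14
@14: stride [2B, align 2] → 16
@16: a [12B, align 4] → 28
@28: width [4B, align 4] → 32
size 32, align 4
array of 5: 5 × 32 = 160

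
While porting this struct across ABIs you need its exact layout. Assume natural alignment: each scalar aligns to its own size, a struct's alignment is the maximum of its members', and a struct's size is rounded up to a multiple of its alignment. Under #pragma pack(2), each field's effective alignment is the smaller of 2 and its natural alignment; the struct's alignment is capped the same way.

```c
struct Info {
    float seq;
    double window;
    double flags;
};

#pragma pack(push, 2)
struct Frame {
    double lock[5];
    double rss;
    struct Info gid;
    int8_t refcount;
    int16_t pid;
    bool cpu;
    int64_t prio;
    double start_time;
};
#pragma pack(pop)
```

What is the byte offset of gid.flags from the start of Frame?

64

Info: 0..4  seq  (4B, 4-aligned); 4..8  -- padding (4B); 8..16  window  (8B, 8-aligned); 16..24  flags  (8B, 8-aligned); sizeof = 24, alignof = 8
0..40  lock  (40B, 2-aligned)
40..48  rss  (8B, 2-aligned)
48..72  gid  (24B, 2-aligned)
within Info: flags at 16
48 + 16 = 64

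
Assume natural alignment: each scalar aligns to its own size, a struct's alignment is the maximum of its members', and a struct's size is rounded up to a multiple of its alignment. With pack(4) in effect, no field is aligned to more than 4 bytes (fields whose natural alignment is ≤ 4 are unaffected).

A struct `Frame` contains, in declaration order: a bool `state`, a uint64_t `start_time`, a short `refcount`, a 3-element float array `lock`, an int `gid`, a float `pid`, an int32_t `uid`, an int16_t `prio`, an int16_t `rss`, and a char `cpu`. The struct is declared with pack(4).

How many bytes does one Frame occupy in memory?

48

0..1  state  (1B, 1-aligned)
1..4  -- padding (3B)
4..12  start_time  (8B, 4-aligned)
12..14  refcount  (2B, 2-aligned)
14..16  -- padding (2B)
16..28  lock  (12B, 4-aligned)
28..32  gid  (4B, 4-aligned)
32..36  pid  (4B, 4-aligned)
36..40  uid  (4B, 4-aligned)
40..42  prio  (2B, 2-aligned)
42..44  rss  (2B, 2-aligned)
44..45  cpu  (1B, 1-aligned)
45..48  -- tail padding (3B)
sizeof = 48, alignof = 4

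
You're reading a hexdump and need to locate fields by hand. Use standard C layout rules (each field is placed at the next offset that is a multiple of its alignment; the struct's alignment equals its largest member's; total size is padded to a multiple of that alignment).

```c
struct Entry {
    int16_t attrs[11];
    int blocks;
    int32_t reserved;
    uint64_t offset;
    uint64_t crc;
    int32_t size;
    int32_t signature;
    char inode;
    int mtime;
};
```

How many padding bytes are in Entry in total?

5

0..22  attrs  (22B, 2-aligned)
22..24  -- padding (2B)
24..28  blocks  (4B, 4-aligned)
28..32  reserved  (4B, 4-aligned)
32..40  offset  (8B, 8-aligned)
40..48  crc  (8B, 8-aligned)
48..52  size  (4B, 4-aligned)
52..56  signature  (4B, 4-aligned)
56..57  inode  (1B, 1-aligned)
57..60  -- padding (3B)
60..64  mtime  (4B, 4-aligned)
sizeof = 64, alignof = 8
data bytes 59, size 64 → padding 5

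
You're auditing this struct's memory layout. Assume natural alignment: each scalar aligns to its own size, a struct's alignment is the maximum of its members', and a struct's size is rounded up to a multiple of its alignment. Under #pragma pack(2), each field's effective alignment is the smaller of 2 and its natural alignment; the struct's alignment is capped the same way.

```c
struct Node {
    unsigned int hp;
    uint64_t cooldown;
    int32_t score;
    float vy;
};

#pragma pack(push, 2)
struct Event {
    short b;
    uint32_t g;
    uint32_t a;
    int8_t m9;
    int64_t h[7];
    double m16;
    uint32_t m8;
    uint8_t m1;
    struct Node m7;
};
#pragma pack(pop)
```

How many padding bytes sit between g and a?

0

Node: 0..4  hp  (4B, 4-aligned); 4..8  -- padding (4B); 8..16  cooldown  (8B, 8-aligned); 16..20  score  (4B, 4-aligned); 20..24  vy  (4B, 4-aligned); sizeof = 24, alignof = 8
0..2  b  (2B, 2-aligned)
2..6  g  (4B, 2-aligned)
6..10  a  (4B, 2-aligned)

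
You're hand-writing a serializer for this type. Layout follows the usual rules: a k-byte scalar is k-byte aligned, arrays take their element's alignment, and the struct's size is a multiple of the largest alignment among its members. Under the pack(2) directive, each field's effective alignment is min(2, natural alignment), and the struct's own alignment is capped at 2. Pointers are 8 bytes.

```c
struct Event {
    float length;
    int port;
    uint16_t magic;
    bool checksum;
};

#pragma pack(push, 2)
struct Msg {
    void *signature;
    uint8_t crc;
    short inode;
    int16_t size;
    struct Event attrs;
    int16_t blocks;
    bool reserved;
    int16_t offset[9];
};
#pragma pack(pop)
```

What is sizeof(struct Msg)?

Event: @0: length [4B, align 4] → 4; @4: port [4B, align 4] → 8; @8: magic [2B, align 2] → 10; @10: checksum [1B, align 1] → 11; +1 tail pad (align 4); size 12, align 4
@0: signature [8B, align 2] → 8
@8: crc [1B, align 1] → 9
+1 pad (align 2)
@10: inode [2B, align 2] → 12
@12: size [2B, align 2] → 14
@14: attrs [12B, align 2] → 26
@26: blocks [2B, align 2] → 28
@28: reserved [1B, align 1] → 29
+1 pad (align 2)
@30: offset [18B, align 2] → 48
size 48, align 2

48 bytes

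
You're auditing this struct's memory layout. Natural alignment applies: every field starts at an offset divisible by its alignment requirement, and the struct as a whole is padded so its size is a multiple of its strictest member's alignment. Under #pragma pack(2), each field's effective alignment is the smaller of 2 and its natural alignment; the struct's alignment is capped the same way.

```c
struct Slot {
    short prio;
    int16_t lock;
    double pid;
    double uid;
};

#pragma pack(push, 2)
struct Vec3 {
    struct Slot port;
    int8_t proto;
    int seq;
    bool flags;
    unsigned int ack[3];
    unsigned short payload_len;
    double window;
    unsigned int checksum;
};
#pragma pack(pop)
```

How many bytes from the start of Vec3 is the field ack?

32

Slot: prio at 0 (size 2, align 2) → ends 2; lock at 2 (size 2, align 2) → ends 4; pad 4 to align 8 for pid; pid at 8 (size 8, align 8) → ends 16; uid at 16 (size 8, align 8) → ends 24; total 24 bytes, alignment 8
port at 0 (size 24, align 2) → ends 24
proto at 24 (size 1, align 1) → ends 25
pad 1 to align 2 for seq
seq at 26 (size 4, align 2) → ends 30
flags at 30 (size 1, align 1) → ends 31
pad 1 to align 2 for ack
ack at 32 (size 12, align 2) → ends 44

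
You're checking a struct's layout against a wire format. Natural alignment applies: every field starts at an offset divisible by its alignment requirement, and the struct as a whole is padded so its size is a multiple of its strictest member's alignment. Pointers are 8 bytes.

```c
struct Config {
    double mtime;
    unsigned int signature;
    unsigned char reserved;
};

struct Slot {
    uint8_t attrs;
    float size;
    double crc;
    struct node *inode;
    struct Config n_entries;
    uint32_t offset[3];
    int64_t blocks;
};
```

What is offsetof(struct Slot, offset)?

Config: @0: mtime [8B, align 8] → 8; @8: signature [4B, align 4] → 12; @12: reserved [1B, align 1] → 13; +3 tail pad (align 8); size 16, align 8
@0: attrs [1B, align 1] → 1
+3 pad (align 4)
@4: size [4B, align 4] → 8
@8: crc [8B, align 8] → 16
@16: inode [8B, align 8] → 24
@24: n_entries [16B, align 8] → 40
@40: offset [12B, align 4] → 52

40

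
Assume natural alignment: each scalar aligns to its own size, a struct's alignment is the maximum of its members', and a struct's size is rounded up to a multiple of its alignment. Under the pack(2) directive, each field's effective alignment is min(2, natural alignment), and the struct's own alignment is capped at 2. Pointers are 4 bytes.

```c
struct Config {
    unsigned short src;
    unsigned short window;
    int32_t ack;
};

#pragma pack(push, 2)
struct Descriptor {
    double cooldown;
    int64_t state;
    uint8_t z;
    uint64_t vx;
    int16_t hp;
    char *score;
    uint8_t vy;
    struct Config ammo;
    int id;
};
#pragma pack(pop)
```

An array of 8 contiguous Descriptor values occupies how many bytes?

Config: src at 0 (size 2, align 2) → ends 2; window at 2 (size 2, align 2) → ends 4; ack at 4 (size 4, align 4) → ends 8; total 8 bytes, alignment 4
cooldown at 0 (size 8, align 2) → ends 8
state at 8 (size 8, align 2) → ends 16
z at 16 (size 1, align 1) → ends 17
pad 1 to align 2 for vx
vx at 18 (size 8, align 2) → ends 26
hp at 26 (size 2, align 2) → ends 28
score at 28 (size 4, align 2) → ends 32
vy at 32 (size 1, align 1) → ends 33
pad 1 to align 2 for ammo
ammo at 34 (size 8, align 2) → ends 42
id at 42 (size 4, align 2) → ends 46
total 46 bytes, alignment 2
array of 8: 8 × 46 = 368

368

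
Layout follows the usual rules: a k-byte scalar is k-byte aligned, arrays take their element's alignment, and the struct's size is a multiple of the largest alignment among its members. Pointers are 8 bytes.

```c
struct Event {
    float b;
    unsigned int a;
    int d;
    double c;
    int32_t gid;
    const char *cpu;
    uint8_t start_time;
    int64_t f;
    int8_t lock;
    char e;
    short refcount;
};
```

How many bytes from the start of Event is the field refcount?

58

@0: b [4B, align 4] → 4
@4: a [4B, align 4] → 8
@8: d [4B, align 4] → 12
+4 pad (align 8)
@16: c [8B, align 8] → 24
@24: gid [4B, align 4] → 28
+4 pad (align 8)
@32: cpu [8B, align 8] → 40
@40: start_time [1B, align 1] → 41
+7 pad (align 8)
@48: f [8B, align 8] → 56
@56: lock [1B, align 1] → 57
@57: e [1B, align 1] → 58
@58: refcount [2B, align 2] → 60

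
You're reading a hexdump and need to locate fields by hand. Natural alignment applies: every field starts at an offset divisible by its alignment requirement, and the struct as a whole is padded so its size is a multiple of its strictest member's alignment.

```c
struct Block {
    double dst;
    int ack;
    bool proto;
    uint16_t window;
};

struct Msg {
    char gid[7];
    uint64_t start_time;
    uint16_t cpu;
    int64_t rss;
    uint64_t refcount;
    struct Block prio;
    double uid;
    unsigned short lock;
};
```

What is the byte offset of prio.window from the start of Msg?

Block: @0: dst [8B, align 8] → 8; @8: ack [4B, align 4] → 12; @12: proto [1B, align 1] → 13; +1 pad (align 2); @14: window [2B, align 2] → 16; size 16, align 8
@0: gid [7B, align 1] → 7
+1 pad (align 8)
@8: start_time [8B, align 8] → 16
@16: cpu [2B, align 2] → 18
+6 pad (align 8)
@24: rss [8B, align 8] → 32
@32: refcount [8B, align 8] → 40
@40: prio [16B, align 8] → 56
within Block: window at 14
40 + 14 = 54

54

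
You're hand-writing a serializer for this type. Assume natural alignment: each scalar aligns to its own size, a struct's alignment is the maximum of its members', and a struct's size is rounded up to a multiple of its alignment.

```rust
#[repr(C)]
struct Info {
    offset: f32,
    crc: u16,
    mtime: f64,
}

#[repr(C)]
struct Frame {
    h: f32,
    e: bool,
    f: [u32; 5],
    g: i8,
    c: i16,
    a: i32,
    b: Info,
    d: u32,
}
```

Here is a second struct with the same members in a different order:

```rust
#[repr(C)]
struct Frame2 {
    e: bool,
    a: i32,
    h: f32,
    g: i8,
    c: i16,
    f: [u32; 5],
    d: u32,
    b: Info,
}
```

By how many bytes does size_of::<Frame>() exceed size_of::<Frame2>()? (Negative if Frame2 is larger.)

8

Info: offset at 0 (size 4, align 4) → ends 4; crc at 4 (size 2, align 2) → ends 6; pad 2 to align 8 for mtime; mtime at 8 (size 8, align 8) → ends 16; total 16 bytes, alignment 8
h at 0 (size 4, align 4) → ends 4
e at 4 (size 1, align 1) → ends 5
pad 3 to align 4 for f
f at 8 (size 20, align 4) → ends 28
g at 28 (size 1, align 1) → ends 29
pad 1 to align 2 for c
c at 30 (size 2, align 2) → ends 32
a at 32 (size 4, align 4) → ends 36
pad 4 to align 8 for b
b at 40 (size 16, align 8) → ends 56
d at 56 (size 4, align 4) → ends 60
tail pad 4 to reach multiple of 8
total 64 bytes, alignment 8
— Frame2 —
e at 0 (size 1, align 1) → ends 1
pad 3 to align 4 for a
a at 4 (size 4, align 4) → ends 8
h at 8 (size 4, align 4) → ends 12
g at 12 (size 1, align 1) → ends 13
pad 1 to align 2 for c
c at 14 (size 2, align 2) → ends 16
f at 16 (size 20, align 4) → ends 36
d at 36 (size 4, align 4) → ends 40
b at 40 (size 16, align 8) → ends 56
total 56 bytes, alignment 8
64 − 56 = 8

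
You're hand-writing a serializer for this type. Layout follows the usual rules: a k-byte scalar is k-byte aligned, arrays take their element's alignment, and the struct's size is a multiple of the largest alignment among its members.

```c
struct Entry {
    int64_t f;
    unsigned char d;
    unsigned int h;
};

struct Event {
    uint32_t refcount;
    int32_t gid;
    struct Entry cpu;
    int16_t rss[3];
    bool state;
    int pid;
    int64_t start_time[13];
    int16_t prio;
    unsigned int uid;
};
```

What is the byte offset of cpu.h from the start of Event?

20

Entry: 0..8  f  (8B, 8-aligned); 8..9  d  (1B, 1-aligned); 9..12  -- padding (3B); 12..16  h  (4B, 4-aligned); sizeof = 16, alignof = 8
0..4  refcount  (4B, 4-aligned)
4..8  gid  (4B, 4-aligned)
8..24  cpu  (16B, 8-aligned)
within Entry: h at 12
8 + 12 = 20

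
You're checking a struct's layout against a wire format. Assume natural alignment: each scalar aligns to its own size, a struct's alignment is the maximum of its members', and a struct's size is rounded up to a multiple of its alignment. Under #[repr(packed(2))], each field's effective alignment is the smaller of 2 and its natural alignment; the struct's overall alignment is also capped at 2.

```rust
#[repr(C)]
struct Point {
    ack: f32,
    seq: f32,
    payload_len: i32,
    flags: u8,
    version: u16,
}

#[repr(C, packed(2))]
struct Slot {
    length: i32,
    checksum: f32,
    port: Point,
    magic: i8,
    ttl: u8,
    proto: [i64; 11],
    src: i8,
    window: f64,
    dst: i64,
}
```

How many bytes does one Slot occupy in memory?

132

Point: ack at 0 (size 4, align 4) → ends 4; seq at 4 (size 4, align 4) → ends 8; payload_len at 8 (size 4, align 4) → ends 12; flags at 12 (size 1, align 1) → ends 13; pad 1 to align 2 for version; version at 14 (size 2, align 2) → ends 16; total 16 bytes, alignment 4
length at 0 (size 4, align 2) → ends 4
checksum at 4 (size 4, align 2) → ends 8
port at 8 (size 16, align 2) → ends 24
magic at 24 (size 1, align 1) → ends 25
ttl at 25 (size 1, align 1) → ends 26
proto at 26 (size 88, align 2) → ends 114
src at 114 (size 1, align 1) → ends 115
pad 1 to align 2 for window
window at 116 (size 8, align 2) → ends 124
dst at 124 (size 8, align 2) → ends 132
total 132 bytes, alignment 2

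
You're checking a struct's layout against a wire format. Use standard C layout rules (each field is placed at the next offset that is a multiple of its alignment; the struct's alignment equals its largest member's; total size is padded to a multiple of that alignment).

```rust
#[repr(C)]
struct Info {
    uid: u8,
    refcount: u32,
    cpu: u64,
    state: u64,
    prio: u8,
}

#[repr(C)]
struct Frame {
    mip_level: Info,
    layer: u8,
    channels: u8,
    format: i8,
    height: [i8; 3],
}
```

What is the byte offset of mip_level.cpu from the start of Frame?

Info: uid at 0 (size 1, align 1) → ends 1; pad 3 to align 4 for refcount; refcount at 4 (size 4, align 4) → ends 8; cpu at 8 (size 8, align 8) → ends 16; state at 16 (size 8, align 8) → ends 24; prio at 24 (size 1, align 1) → ends 25; tail pad 7 to reach multiple of 8; total 32 bytes, alignment 8
mip_level at 0 (size 32, align 8) → ends 32
within Info: cpu at 8
0 + 8 = 8

8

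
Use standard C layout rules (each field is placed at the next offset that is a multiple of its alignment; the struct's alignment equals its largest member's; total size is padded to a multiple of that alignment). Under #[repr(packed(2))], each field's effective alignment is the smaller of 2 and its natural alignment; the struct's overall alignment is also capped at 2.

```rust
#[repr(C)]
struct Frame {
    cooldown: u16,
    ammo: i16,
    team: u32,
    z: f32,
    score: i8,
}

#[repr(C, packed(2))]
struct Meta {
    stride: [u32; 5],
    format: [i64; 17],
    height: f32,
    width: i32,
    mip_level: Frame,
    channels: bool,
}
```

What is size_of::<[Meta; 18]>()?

3276

Frame: 0..2  cooldown  (2B, 2-aligned); 2..4  ammo  (2B, 2-aligned); 4..8  team  (4B, 4-aligned); 8..12  z  (4B, 4-aligned); 12..13  score  (1B, 1-aligned); 13..16  -- tail padding (3B); sizeof = 16, alignof = 4
0..20  stride  (20B, 2-aligned)
20..156  format  (136B, 2-aligned)
156..160  height  (4B, 2-aligned)
160..164  width  (4B, 2-aligned)
164..180  mip_level  (16B, 2-aligned)
180..181  channels  (1B, 1-aligned)
181..182  -- tail padding (1B)
sizeof = 182, alignof = 2
array of 18: 18 × 182 = 3276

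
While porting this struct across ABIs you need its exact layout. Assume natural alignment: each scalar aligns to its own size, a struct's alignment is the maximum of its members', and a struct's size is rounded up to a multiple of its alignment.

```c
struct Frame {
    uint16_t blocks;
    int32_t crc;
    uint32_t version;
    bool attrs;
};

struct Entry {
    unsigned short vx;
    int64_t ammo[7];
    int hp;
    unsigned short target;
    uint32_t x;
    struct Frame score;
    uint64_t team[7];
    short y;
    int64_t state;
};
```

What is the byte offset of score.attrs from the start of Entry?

88

Frame: 0..2  blocks  (2B, 2-aligned); 2..4  -- padding (2B); 4..8  crc  (4B, 4-aligned); 8..12  version  (4B, 4-aligned); 12..13  attrs  (1B, 1-aligned); 13..16  -- tail padding (3B); sizeof = 16, alignof = 4
0..2  vx  (2B, 2-aligned)
2..8  -- padding (6B)
8..64  ammo  (56B, 8-aligned)
64..68  hp  (4B, 4-aligned)
68..70  target  (2B, 2-aligned)
70..72  -- padding (2B)
72..76  x  (4B, 4-aligned)
76..92  score  (16B, 4-aligned)
within Frame: attrs at 12
76 + 12 = 88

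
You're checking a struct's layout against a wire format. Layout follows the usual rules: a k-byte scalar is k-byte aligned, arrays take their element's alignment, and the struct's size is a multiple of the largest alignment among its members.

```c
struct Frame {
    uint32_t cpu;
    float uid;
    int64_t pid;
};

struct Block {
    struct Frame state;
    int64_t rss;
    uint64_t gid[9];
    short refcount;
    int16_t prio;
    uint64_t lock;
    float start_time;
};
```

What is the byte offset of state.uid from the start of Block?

Frame: cpu at 0 (size 4, align 4) → ends 4; uid at 4 (size 4, align 4) → ends 8; pid at 8 (size 8, align 8) → ends 16; total 16 bytes, alignment 8
state at 0 (size 16, align 8) → ends 16
within Frame: uid at 4
0 + 4 = 4

4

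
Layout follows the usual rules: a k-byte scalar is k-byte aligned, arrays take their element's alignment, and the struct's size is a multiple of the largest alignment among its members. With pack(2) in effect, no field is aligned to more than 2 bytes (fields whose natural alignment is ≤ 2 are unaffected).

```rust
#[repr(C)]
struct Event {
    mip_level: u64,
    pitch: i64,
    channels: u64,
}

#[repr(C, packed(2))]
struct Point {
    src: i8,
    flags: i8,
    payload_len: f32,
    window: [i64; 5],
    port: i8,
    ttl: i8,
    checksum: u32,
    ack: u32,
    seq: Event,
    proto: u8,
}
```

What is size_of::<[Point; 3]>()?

246

Event: @0: mip_level [8B, align 8] → 8; @8: pitch [8B, align 8] → 16; @16: channels [8B, align 8] → 24; size 24, align 8
@0: src [1B, align 1] → 1
@1: flags [1B, align 1] → 2
@2: payload_len [4B, align 2] → 6
@6: window [40B, align 2] → 46
@46: port [1B, align 1] → 47
@47: ttl [1B, align 1] → 48
@48: checksum [4B, align 2] → 52
@52: ack [4B, align 2] → 56
@56: seq [24B, align 2] → 80
@80: proto [1B, align 1] → 81
+1 tail pad (align 2)
size 82, align 2
array of 3: 3 × 82 = 246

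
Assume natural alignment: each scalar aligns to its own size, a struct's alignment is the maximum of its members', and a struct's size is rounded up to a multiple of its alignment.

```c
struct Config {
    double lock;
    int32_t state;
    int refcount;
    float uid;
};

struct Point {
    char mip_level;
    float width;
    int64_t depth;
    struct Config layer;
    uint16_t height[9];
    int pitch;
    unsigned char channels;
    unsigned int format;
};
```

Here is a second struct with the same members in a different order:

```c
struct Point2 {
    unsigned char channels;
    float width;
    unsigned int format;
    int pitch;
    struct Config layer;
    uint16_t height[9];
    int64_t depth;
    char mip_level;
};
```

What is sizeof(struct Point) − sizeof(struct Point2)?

-8

Config: lock at 0 (size 8, align 8) → ends 8; state at 8 (size 4, align 4) → ends 12; refcount at 12 (size 4, align 4) → ends 16; uid at 16 (size 4, align 4) → ends 20; tail pad 4 to reach multiple of 8; total 24 bytes, alignment 8
mip_level at 0 (size 1, align 1) → ends 1
pad 3 to align 4 for width
width at 4 (size 4, align 4) → ends 8
depth at 8 (size 8, align 8) → ends 16
layer at 16 (size 24, align 8) → ends 40
height at 40 (size 18, align 2) → ends 58
pad 2 to align 4 for pitch
pitch at 60 (size 4, align 4) → ends 64
channels at 64 (size 1, align 1) → ends 65
pad 3 to align 4 for format
format at 68 (size 4, align 4) → ends 72
total 72 bytes, alignment 8
— Point2 —
channels at 0 (size 1, align 1) → ends 1
pad 3 to align 4 for width
width at 4 (size 4, align 4) → ends 8
format at 8 (size 4, align 4) → ends 12
pitch at 12 (size 4, align 4) → ends 16
layer at 16 (size 24, align 8) → ends 40
height at 40 (size 18, align 2) → ends 58
pad 6 to align 8 for depth
depth at 64 (size 8, align 8) → ends 72
mip_level at 72 (size 1, align 1) → ends 73
tail pad 7 to reach multiple of 8
total 80 bytes, alignment 8
72 − 80 = -8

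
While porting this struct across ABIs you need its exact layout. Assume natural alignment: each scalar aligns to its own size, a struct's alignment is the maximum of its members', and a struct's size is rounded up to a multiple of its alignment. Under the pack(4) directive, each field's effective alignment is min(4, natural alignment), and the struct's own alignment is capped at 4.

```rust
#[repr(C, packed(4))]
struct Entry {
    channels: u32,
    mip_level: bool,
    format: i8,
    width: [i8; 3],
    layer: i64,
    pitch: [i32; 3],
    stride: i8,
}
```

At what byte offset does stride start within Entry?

32

channels at 0 (size 4, align 4) → ends 4
mip_level at 4 (size 1, align 1) → ends 5
format at 5 (size 1, align 1) → ends 6
width at 6 (size 3, align 1) → ends 9
pad 3 to align 4 for layer
layer at 12 (size 8, align 4) → ends 20
pitch at 20 (size 12, align 4) → ends 32
stride at 32 (size 1, align 1) → ends 33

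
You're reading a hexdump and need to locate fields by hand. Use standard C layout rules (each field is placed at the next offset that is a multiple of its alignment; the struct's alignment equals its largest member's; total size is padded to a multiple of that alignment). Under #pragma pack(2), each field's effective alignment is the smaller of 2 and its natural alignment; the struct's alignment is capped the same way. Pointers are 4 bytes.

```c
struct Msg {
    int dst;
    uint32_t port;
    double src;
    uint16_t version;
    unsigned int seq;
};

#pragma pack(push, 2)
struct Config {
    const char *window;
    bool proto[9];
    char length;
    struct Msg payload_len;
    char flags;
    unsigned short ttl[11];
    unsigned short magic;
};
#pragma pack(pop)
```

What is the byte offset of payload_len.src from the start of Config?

22

Msg: @0: dst [4B, align 4] → 4; @4: port [4B, align 4] → 8; @8: src [8B, align 8] → 16; @16: version [2B, align 2] → 18; +2 pad (align 4); @20: seq [4B, align 4] → 24; size 24, align 8
@0: window [4B, align 2] → 4
@4: proto [9B, align 1] → 13
@13: length [1B, align 1] → 14
@14: payload_len [24B, align 2] → 38
within Msg: src at 8
14 + 8 = 22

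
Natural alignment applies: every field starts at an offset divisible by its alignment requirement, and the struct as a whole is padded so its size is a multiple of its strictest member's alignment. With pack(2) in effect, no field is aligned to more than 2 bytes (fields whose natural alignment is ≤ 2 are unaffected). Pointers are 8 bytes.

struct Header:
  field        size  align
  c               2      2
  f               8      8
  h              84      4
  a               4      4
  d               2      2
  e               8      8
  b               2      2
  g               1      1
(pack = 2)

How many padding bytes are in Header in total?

0..2  c  (2B, 2-aligned)
2..10  f  (8B, 2-aligned)
10..94  h  (84B, 2-aligned)
94..98  a  (4B, 2-aligned)
98..100  d  (2B, 2-aligned)
100..108  e  (8B, 2-aligned)
108..110  b  (2B, 2-aligned)
110..111  g  (1B, 1-aligned)
111..112  -- tail padding (1B)
sizeof = 112, alignof = 2
data bytes 111, size 112 → padding 1

1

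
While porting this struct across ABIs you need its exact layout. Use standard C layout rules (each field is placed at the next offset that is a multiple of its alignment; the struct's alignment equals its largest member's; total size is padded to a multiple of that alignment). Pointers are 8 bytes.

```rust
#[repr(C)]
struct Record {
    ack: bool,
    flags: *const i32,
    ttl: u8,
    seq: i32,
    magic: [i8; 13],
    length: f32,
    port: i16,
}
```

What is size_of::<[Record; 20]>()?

960

0..1  ack  (1B, 1-aligned)
1..8  -- padding (7B)
8..16  flags  (8B, 8-aligned)
16..17  ttl  (1B, 1-aligned)
17..20  -- padding (3B)
20..24  seq  (4B, 4-aligned)
24..37  magic  (13B, 1-aligned)
37..40  -- padding (3B)
40..44  length  (4B, 4-aligned)
44..46  port  (2B, 2-aligned)
46..48  -- tail padding (2B)
sizeof = 48, alignof = 8
array of 20: 20 × 48 = 960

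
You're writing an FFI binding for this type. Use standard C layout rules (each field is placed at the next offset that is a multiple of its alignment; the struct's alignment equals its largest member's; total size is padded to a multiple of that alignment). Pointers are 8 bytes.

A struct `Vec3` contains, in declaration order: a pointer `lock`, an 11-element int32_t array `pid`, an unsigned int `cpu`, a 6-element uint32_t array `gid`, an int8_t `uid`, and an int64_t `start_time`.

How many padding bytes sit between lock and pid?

@0: lock [8B, align 8] → 8
@8: pid [44B, align 4] → 52

0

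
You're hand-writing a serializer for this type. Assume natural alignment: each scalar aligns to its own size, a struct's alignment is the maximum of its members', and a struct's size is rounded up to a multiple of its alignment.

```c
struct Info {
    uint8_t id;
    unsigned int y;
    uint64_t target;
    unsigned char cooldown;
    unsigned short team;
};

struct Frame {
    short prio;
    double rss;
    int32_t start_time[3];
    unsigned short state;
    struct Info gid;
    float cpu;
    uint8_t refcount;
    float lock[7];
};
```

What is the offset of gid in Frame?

32

Info: id at 0 (size 1, align 1) → ends 1; pad 3 to align 4 for y; y at 4 (size 4, align 4) → ends 8; target at 8 (size 8, align 8) → ends 16; cooldown at 16 (size 1, align 1) → ends 17; pad 1 to align 2 for team; team at 18 (size 2, align 2) → ends 20; tail pad 4 to reach multiple of 8; total 24 bytes, alignment 8
prio at 0 (size 2, align 2) → ends 2
pad 6 to align 8 for rss
rss at 8 (size 8, align 8) → ends 16
start_time at 16 (size 12, align 4) → ends 28
state at 28 (size 2, align 2) → ends 30
pad 2 to align 8 for gid
gid at 32 (size 24, align 8) → ends 56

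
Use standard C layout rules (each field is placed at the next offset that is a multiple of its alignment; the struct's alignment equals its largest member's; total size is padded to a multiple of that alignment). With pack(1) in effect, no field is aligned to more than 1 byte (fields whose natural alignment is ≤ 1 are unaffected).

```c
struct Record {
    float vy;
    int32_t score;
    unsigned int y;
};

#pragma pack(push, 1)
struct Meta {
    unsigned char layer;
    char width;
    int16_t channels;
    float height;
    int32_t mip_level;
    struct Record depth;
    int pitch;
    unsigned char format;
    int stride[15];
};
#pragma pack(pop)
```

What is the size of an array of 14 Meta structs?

Record: 0..4  vy  (4B, 4-aligned); 4..8  score  (4B, 4-aligned); 8..12  y  (4B, 4-aligned); sizeof = 12, alignof = 4
0..1  layer  (1B, 1-aligned)
1..2  width  (1B, 1-aligned)
2..4  channels  (2B, 1-aligned)
4..8  height  (4B, 1-aligned)
8..12  mip_level  (4B, 1-aligned)
12..24  depth  (12B, 1-aligned)
24..28  pitch  (4B, 1-aligned)
28..29  format  (1B, 1-aligned)
29..89  stride  (60B, 1-aligned)
sizeof = 89, alignof = 1
array of 14: 14 × 89 = 1246

1246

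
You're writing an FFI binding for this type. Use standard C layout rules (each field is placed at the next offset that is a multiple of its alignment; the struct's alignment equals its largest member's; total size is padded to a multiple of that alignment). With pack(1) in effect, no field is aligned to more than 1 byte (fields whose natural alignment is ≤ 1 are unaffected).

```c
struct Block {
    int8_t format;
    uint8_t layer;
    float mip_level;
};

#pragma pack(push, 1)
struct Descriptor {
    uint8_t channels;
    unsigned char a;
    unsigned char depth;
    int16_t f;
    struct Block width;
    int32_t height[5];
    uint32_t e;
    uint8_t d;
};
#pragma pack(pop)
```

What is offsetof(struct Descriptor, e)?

Block: @0: format [1B, align 1] → 1; @1: layer [1B, align 1] → 2; +2 pad (align 4); @4: mip_level [4B, align 4] → 8; size 8, align 4
@0: channels [1B, align 1] → 1
@1: a [1B, align 1] → 2
@2: depth [1B, align 1] → 3
@3: f [2B, align 1] → 5
@5: width [8B, align 1] → 13
@13: height [20B, align 1] → 33
@33: e [4B, align 1] → 37

33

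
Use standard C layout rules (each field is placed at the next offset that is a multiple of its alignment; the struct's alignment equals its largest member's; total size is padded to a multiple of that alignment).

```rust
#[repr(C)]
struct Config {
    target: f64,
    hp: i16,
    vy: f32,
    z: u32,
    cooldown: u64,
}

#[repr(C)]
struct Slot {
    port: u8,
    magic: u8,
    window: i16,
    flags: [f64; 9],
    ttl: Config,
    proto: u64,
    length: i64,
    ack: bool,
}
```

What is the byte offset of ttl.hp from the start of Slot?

88

Config: @0: target [8B, align 8] → 8; @8: hp [2B, align 2] → 10; +2 pad (align 4); @12: vy [4B, align 4] → 16; @16: z [4B, align 4] → 20; +4 pad (align 8); @24: cooldown [8B, align 8] → 32; size 32, align 8
@0: port [1B, align 1] → 1
@1: magic [1B, align 1] → 2
@2: window [2B, align 2] → 4
+4 pad (align 8)
@8: flags [72B, align 8] → 80
@80: ttl [32B, align 8] → 112
within Config: hp at 8
80 + 8 = 88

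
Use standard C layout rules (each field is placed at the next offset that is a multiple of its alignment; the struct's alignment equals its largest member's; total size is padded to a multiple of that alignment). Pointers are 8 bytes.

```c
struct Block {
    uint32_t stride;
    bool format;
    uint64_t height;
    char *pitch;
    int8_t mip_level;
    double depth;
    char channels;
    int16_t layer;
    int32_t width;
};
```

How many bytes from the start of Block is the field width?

@0: stride [4B, align 4] → 4
@4: format [1B, align 1] → 5
+3 pad (align 8)
@8: height [8B, align 8] → 16
@16: pitch [8B, align 8] → 24
@24: mip_level [1B, align 1] → 25
+7 pad (align 8)
@32: depth [8B, align 8] → 40
@40: channels [1B, align 1] → 41
+1 pad (align 2)
@42: layer [2B, align 2] → 44
@44: width [4B, align 4] → 48

44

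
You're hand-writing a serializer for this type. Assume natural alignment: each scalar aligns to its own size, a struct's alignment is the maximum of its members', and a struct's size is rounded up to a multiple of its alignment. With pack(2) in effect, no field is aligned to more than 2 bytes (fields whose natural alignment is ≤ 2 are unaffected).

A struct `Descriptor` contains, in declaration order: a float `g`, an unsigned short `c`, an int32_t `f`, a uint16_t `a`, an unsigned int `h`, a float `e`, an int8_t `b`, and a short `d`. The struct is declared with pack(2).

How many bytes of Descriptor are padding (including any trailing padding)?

1

@0: g [4B, align 2] → 4
@4: c [2B, align 2] → 6
@6: f [4B, align 2] → 10
@10: a [2B, align 2] → 12
@12: h [4B, align 2] → 16
@16: e [4B, align 2] → 20
@20: b [1B, align 1] → 21
+1 pad (align 2)
@22: d [2B, align 2] → 24
size 24, align 2
data bytes 23, size 24 → padding 1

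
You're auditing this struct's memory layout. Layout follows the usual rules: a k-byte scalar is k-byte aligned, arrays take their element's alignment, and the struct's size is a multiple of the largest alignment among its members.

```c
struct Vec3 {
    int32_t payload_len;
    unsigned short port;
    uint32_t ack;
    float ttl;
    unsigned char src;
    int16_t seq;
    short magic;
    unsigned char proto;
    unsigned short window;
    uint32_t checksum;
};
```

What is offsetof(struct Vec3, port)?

4

payload_len at 0 (size 4, align 4) → ends 4
port at 4 (size 2, align 2) → ends 6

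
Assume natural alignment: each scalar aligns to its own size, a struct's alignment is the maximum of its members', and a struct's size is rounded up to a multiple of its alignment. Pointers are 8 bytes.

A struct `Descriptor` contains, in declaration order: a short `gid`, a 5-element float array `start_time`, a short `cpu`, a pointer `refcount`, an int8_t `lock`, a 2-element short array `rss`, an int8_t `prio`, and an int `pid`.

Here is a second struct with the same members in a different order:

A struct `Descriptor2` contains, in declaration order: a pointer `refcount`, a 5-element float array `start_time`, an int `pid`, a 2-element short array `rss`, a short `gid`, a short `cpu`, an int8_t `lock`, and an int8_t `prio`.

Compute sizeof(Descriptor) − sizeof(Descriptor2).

@0: gid [2B, align 2] → 2
+2 pad (align 4)
@4: start_time [20B, align 4] → 24
@24: cpu [2B, align 2] → 26
+6 pad (align 8)
@32: refcount [8B, align 8] → 40
@40: lock [1B, align 1] → 41
+1 pad (align 2)
@42: rss [4B, align 2] → 46
@46: prio [1B, align 1] → 47
+1 pad (align 4)
@48: pid [4B, align 4] → 52
+4 tail pad (align 8)
size 56, align 8
— Descriptor2 —
@0: refcount [8B, align 8] → 8
@8: start_time [20B, align 4] → 28
@28: pid [4B, align 4] → 32
@32: rss [4B, align 2] → 36
@36: gid [2B, align 2] → 38
@38: cpu [2B, align 2] → 40
@40: lock [1B, align 1] → 41
@41: prio [1B, align 1] → 42
+6 tail pad (align 8)
size 48, align 8
56 − 48 = 8

8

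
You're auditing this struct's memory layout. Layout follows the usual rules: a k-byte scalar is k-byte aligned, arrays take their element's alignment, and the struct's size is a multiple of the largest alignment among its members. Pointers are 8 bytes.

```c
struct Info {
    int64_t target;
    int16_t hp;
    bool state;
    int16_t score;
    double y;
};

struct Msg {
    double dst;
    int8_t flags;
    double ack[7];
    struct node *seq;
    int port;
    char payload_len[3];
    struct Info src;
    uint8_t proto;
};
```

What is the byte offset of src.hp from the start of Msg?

96

Info: target at 0 (size 8, align 8) → ends 8; hp at 8 (size 2, align 2) → ends 10; state at 10 (size 1, align 1) → ends 11; pad 1 to align 2 for score; score at 12 (size 2, align 2) → ends 14; pad 2 to align 8 for y; y at 16 (size 8, align 8) → ends 24; total 24 bytes, alignment 8
dst at 0 (size 8, align 8) → ends 8
flags at 8 (size 1, align 1) → ends 9
pad 7 to align 8 for ack
ack at 16 (size 56, align 8) → ends 72
seq at 72 (size 8, align 8) → ends 80
port at 80 (size 4, align 4) → ends 84
payload_len at 84 (size 3, align 1) → ends 87
pad 1 to align 8 for src
src at 88 (size 24, align 8) → ends 112
within Info: hp at 8
88 + 8 = 96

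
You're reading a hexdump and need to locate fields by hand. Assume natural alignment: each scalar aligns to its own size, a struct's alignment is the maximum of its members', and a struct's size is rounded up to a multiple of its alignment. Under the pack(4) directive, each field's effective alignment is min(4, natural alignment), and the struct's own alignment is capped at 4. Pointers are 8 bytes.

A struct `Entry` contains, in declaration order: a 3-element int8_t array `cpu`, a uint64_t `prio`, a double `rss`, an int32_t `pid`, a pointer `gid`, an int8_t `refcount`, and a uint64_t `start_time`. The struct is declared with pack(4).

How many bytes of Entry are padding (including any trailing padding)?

4

@0: cpu [3B, align 1] → 3
+1 pad (align 4)
@4: prio [8B, align 4] → 12
@12: rss [8B, align 4] → 20
@20: pid [4B, align 4] → 24
@24: gid [8B, align 4] → 32
@32: refcount [1B, align 1] → 33
+3 pad (align 4)
@36: start_time [8B, align 4] → 44
size 44, align 4
data bytes 40, size 44 → padding 4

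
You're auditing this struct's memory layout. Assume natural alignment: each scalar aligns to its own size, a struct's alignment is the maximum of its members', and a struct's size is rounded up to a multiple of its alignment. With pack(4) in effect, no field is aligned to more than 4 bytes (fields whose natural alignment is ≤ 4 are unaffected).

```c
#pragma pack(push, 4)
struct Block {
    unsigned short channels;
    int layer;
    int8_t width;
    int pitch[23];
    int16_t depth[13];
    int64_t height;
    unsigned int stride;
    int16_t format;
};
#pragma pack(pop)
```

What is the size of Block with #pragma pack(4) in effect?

@0: channels [2B, align 2] → 2
+2 pad (align 4)
@4: layer [4B, align 4] → 8
@8: width [1B, align 1] → 9
+3 pad (align 4)
@12: pitch [92B, align 4] → 104
@104: depth [26B, align 2] → 130
+2 pad (align 4)
@132: height [8B, align 4] → 140
@140: stride [4B, align 4] → 144
@144: format [2B, align 2] → 146
+2 tail pad (align 4)
size 148, align 4

148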